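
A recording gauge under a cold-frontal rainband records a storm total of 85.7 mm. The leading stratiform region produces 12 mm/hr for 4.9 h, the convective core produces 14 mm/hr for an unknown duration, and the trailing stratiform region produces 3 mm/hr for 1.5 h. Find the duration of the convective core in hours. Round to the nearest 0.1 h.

duration ≈ 1.6 h

Known phases: 12 × 4.9 + 3 × 1.5 = 58.8 + 4.5 = 63.3 mm.
Remaining depth = 85.7 − 63.3 = 22.4 mm.
Duration = 22.4 / 14 = 1.6 h.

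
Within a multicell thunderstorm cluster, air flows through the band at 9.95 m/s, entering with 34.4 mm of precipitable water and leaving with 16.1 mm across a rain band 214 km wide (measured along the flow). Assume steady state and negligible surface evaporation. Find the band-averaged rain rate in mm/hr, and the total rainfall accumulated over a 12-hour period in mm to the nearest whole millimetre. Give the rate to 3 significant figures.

R ≈ 3.06 mm/hr; total ≈ 37 mm

Column moisture flux per unit crosswind length is F = V × PW.
Inflow: F_in = 9.95 × 34.4 = 342.28 mm·m/s
Outflow: F_out = 9.95 × 16.1 = 160.195 mm·m/s
Steady-state rate R = (F_in − F_out)/L = (342.28 − 160.195) / 214000 m = 8.509e-04 mm/s.
R = 8.509e-04 × 3600 = 3.06 mm/hr.
Over 12 h: total = 3.06 × 12 = 36.72 ≈ 37 mm.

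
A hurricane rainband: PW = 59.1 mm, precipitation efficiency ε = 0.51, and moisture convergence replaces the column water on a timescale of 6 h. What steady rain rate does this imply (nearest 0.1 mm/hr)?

R ≈ 5.0 mm/hr

Each overturning extracts ε × PW = 0.51 × 59.1 = 30.141 mm.
Rate = ε·PW / τ = 30.141 / 6 h = 5.0 mm/hr.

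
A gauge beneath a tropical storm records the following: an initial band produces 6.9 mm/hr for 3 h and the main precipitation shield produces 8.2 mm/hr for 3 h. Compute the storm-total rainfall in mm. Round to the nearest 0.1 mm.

total ≈ 45.3 mm

Total = Σ Rᵢ Δtᵢ = 6.9 × 3 + 8.2 × 3
      = 20.7 + 24.6 = 45.3 mm.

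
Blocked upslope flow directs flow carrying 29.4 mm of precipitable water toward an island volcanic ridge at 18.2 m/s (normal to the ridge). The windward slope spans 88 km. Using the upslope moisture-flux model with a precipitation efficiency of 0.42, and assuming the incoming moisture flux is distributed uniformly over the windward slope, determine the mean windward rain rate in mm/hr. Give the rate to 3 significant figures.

Incoming column moisture flux per unit ridge length: F = V × PW = 18.2 × 29.4 = 535.08 mm·m/s.
Spread over the 88 km slope with efficiency ε = 0.42: R = ε·F/W = 0.42 × 535.08 / 88000 m = 2.554e-03 mm/s.
R = 2.554e-03 × 3600 = 9.19 mm/hr.

R ≈ 9.19 mm/hr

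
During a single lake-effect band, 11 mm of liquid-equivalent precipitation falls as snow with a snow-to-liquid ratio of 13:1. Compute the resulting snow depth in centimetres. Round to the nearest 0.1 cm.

snow depth ≈ 14.3 cm

Snow depth = liquid × ratio = 11 mm × 13 = 143 mm = 14.3 cm.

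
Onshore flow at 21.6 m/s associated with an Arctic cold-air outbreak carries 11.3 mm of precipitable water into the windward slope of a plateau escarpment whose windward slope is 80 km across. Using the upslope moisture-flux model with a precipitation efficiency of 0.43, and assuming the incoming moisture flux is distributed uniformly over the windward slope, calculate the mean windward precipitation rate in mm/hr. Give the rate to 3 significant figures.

Incoming column moisture flux per unit ridge length: F = V × PW = 21.6 × 11.3 = 244.08 mm·m/s.
Spread over the 80 km slope with efficiency ε = 0.43: R = ε·F/W = 0.43 × 244.08 / 80000 m = 1.312e-03 mm/s.
R = 1.312e-03 × 3600 = 4.72 mm/hr.

R ≈ 4.72 mm/hr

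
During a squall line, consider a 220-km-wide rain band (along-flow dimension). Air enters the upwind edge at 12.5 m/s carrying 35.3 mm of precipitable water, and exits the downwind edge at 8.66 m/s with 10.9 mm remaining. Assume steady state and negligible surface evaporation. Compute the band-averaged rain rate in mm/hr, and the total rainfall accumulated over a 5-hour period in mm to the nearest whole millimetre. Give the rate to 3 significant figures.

Column moisture flux per unit crosswind length is F = V × PW.
Inflow: F_in = 12.5 × 35.3 = 441.25 mm·m/s
Outflow: F_out = 8.66 × 10.9 = 94.394 mm·m/s
Steady-state rate R = (F_in − F_out)/L = (441.25 − 94.394) / 220000 m = 1.577e-03 mm/s.
R = 1.577e-03 × 3600 = 5.68 mm/hr.
Over 5 h: total = 5.68 × 5 = 28.4 ≈ 28 mm.

R ≈ 5.68 mm/hr; total ≈ 28 mm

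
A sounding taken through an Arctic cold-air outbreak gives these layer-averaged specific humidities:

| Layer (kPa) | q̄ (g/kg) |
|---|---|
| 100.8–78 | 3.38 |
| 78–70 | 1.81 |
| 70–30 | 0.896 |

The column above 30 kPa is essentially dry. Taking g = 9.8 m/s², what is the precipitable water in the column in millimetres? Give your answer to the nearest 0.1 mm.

PW ≈ 13.0 mm

Precipitable water is the column-integrated vapour mass per unit area: PW = (1/g) Σ q̄ Δp, with q in kg/kg and Δp in Pa (1 kg/m² of water = 1 mm).
Layer 100.8–78 kPa: Δp = 228 hPa = 22800 Pa, q̄ = 0.00338 kg/kg → 0.00338 × 22800 / 9.8 = 7.86 mm
Layer 78–70 kPa: Δp = 80 hPa = 8000 Pa, q̄ = 0.00181 kg/kg → 0.00181 × 8000 / 9.8 = 1.48 mm
Layer 70–30 kPa: Δp = 400 hPa = 40000 Pa, q̄ = 0.000896 kg/kg → 0.000896 × 40000 / 9.8 = 3.66 mm
PW = 7.86 + 1.48 + 3.66 = 13.00 ≈ 13.0 mm.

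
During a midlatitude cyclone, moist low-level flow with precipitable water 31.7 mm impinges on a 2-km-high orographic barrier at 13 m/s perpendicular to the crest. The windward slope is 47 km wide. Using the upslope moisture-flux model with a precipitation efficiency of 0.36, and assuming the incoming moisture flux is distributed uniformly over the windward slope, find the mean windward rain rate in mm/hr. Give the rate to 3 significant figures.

Incoming column moisture flux per unit ridge length: F = V × PW = 13 × 31.7 = 412.1 mm·m/s.
Spread over the 47 km slope with efficiency ε = 0.36: R = ε·F/W = 0.36 × 412.1 / 47000 m = 3.157e-03 mm/s.
R = 3.157e-03 × 3600 = 11.4 mm/hr.

R ≈ 11.4 mm/hr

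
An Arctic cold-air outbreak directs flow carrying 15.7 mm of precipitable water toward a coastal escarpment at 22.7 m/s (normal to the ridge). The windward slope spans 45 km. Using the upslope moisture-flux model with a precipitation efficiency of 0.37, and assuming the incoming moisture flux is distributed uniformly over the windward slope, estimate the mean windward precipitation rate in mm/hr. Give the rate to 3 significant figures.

Incoming column moisture flux per unit ridge length: F = V × PW = 22.7 × 15.7 = 356.39 mm·m/s.
Spread over the 45 km slope with efficiency ε = 0.37: R = ε·F/W = 0.37 × 356.39 / 45000 m = 2.930e-03 mm/s.
R = 2.930e-03 × 3600 = 10.5 mm/hr.

R ≈ 10.5 mm/hr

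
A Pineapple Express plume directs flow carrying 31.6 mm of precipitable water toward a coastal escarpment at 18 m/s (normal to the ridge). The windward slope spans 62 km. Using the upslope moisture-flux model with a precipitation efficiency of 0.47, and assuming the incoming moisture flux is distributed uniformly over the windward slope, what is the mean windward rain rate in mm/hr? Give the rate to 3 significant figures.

R ≈ 15.5 mm/hr

Incoming column moisture flux per unit ridge length: F = V × PW = 18 × 31.6 = 568.8 mm·m/s.
Spread over the 62 km slope with efficiency ε = 0.47: R = ε·F/W = 0.47 × 568.8 / 62000 m = 4.312e-03 mm/s.
R = 4.312e-03 × 3600 = 15.5 mm/hr.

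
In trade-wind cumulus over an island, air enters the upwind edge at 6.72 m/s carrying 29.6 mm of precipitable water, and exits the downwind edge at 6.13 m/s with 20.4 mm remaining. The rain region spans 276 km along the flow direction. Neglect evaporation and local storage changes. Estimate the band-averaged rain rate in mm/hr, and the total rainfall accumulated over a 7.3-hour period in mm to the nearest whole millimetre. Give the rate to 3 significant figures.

Column moisture flux per unit crosswind length is F = V × PW.
Inflow: F_in = 6.72 × 29.6 = 198.912 mm·m/s
Outflow: F_out = 6.13 × 20.4 = 125.052 mm·m/s
Steady-state rate R = (F_in − F_out)/L = (198.912 − 125.052) / 276000 m = 2.676e-04 mm/s.
R = 2.676e-04 × 3600 = 0.963 mm/hr.
Over 7.3 h: total = 0.963 × 7.3 = 7.0299 ≈ 7 mm.

R ≈ 0.963 mm/hr; total ≈ 7 mm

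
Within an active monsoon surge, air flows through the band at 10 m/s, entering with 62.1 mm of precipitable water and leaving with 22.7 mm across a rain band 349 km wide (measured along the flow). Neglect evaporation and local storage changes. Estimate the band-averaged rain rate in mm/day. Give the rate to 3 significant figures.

R ≈ 97.5 mm/day

Column moisture flux per unit crosswind length is F = V × PW.
Inflow: F_in = 10 × 62.1 = 621 mm·m/s
Outflow: F_out = 10 × 22.7 = 227 mm·m/s
Steady-state rate R = (F_in − F_out)/L = (621 − 227) / 349000 m = 1.129e-03 mm/s.
R = 1.129e-03 × 3600 × 24 = 97.5 mm/day.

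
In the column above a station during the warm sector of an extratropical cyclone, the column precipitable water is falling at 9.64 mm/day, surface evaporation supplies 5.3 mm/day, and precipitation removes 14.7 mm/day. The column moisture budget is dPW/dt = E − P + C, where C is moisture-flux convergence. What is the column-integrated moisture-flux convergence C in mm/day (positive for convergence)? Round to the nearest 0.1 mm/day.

C ≈ -0.2 mm/day

dPW/dt = -9.64 mm/day.
C = dPW/dt − E + P = (-9.64) − 5.3 + 14.7 = -0.2 mm/day.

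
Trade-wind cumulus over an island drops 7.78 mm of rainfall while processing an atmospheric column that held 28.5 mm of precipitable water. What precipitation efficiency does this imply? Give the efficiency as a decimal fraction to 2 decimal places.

ε = rainfall / PW = 7.78 / 28.5 = 0.27.

ε ≈ 0.27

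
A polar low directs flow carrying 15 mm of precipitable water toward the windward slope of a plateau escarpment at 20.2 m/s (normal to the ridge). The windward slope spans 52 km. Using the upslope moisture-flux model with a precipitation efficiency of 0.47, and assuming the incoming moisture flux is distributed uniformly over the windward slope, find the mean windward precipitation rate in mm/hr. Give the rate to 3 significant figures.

R ≈ 9.86 mm/hr

Incoming column moisture flux per unit ridge length: F = V × PW = 20.2 × 15 = 303 mm·m/s.
Spread over the 52 km slope with efficiency ε = 0.47: R = ε·F/W = 0.47 × 303 / 52000 m = 2.739e-03 mm/s.
R = 2.739e-03 × 3600 = 9.86 mm/hr.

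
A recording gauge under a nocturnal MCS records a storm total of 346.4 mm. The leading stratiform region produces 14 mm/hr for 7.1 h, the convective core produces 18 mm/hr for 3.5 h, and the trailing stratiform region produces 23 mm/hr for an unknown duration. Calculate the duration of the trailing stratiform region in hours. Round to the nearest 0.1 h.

duration ≈ 8.0 h

Known phases: 14 × 7.1 + 18 × 3.5 = 99.4 + 63 = 162.4 mm.
Remaining depth = 346.4 − 162.4 = 184 mm.
Duration = 184 / 23 = 8.0 h.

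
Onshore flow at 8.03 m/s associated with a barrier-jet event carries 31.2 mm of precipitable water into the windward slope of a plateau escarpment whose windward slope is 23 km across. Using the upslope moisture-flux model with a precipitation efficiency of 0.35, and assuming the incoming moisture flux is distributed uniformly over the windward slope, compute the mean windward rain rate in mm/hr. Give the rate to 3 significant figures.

Incoming column moisture flux per unit ridge length: F = V × PW = 8.03 × 31.2 = 250.536 mm·m/s.
Spread over the 23 km slope with efficiency ε = 0.35: R = ε·F/W = 0.35 × 250.536 / 23000 m = 3.813e-03 mm/s.
R = 3.813e-03 × 3600 = 13.7 mm/hr.

R ≈ 13.7 mm/hr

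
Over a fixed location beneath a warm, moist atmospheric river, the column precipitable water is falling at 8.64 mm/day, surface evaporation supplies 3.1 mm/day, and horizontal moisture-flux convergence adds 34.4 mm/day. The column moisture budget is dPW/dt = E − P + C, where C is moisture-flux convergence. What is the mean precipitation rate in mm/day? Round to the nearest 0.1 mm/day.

P ≈ 46.1 mm/day

dPW/dt = -8.64 mm/day.
P = E + C − dPW/dt = 3.1 + (34.4) − (-8.64) = 46.1 mm/day.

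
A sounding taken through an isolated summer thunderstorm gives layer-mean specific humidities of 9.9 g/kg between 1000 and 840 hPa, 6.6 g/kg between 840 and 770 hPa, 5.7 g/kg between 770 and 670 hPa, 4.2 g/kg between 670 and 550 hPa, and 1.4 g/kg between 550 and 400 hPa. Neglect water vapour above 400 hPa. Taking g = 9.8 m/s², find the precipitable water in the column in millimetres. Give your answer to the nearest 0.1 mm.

Precipitable water is the column-integrated vapour mass per unit area: PW = (1/g) Σ q̄ Δp, with q in kg/kg and Δp in Pa (1 kg/m² of water = 1 mm).
Layer 1000–840 hPa: Δp = 160 hPa = 16000 Pa, q̄ = 0.0099 kg/kg → 0.0099 × 16000 / 9.8 = 16.16 mm
Layer 840–770 hPa: Δp = 70 hPa = 7000 Pa, q̄ = 0.0066 kg/kg → 0.0066 × 7000 / 9.8 = 4.71 mm
Layer 770–670 hPa: Δp = 100 hPa = 10000 Pa, q̄ = 0.0057 kg/kg → 0.0057 × 10000 / 9.8 = 5.82 mm
Layer 670–550 hPa: Δp = 120 hPa = 12000 Pa, q̄ = 0.0042 kg/kg → 0.0042 × 12000 / 9.8 = 5.14 mm
Layer 550–400 hPa: Δp = 150 hPa = 15000 Pa, q̄ = 0.0014 kg/kg → 0.0014 × 15000 / 9.8 = 2.14 mm
PW = 16.16 + 4.71 + 5.82 + 5.14 + 2.14 = 33.97 ≈ 34.0 mm.

PW ≈ 34.0 mm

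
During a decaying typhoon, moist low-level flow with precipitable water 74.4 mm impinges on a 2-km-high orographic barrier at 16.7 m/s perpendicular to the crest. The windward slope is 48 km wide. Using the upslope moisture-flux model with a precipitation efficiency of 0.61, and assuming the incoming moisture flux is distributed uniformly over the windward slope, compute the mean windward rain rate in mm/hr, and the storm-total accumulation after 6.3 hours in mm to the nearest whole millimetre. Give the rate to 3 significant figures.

Incoming column moisture flux per unit ridge length: F = V × PW = 16.7 × 74.4 = 1242.48 mm·m/s.
Spread over the 48 km slope with efficiency ε = 0.61: R = ε·F/W = 0.61 × 1242.48 / 48000 m = 1.579e-02 mm/s.
R = 1.579e-02 × 3600 = 56.8 mm/hr.
Over 6.3 h: total = 56.8 × 6.3 = 357.84 ≈ 358 mm.

R ≈ 56.8 mm/hr; total ≈ 358 mm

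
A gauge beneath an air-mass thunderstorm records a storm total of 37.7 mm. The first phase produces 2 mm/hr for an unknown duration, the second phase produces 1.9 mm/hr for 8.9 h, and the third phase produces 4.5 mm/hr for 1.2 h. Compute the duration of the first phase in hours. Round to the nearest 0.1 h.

duration ≈ 7.7 h

Known phases: 1.9 × 8.9 + 4.5 × 1.2 = 16.91 + 5.4 = 22.31 mm.
Remaining depth = 37.7 − 22.31 = 15.39 mm.
Duration = 15.39 / 2 = 7.7 h.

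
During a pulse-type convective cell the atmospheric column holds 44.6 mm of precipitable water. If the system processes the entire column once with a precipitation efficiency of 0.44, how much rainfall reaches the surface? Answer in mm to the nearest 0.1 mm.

rainfall ≈ 19.6 mm

Rainfall = ε × PW = 0.44 × 44.6 = 19.6 mm.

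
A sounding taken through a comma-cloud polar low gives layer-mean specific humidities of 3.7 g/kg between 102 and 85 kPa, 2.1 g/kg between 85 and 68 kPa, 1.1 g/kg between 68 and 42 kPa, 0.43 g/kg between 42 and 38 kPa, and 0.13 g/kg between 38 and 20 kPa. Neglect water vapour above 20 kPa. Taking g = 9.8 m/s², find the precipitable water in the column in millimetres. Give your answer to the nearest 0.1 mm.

Precipitable water is the column-integrated vapour mass per unit area: PW = (1/g) Σ q̄ Δp, with q in kg/kg and Δp in Pa (1 kg/m² of water = 1 mm).
Layer 102–85 kPa: Δp = 170 hPa = 17000 Pa, q̄ = 0.0037 kg/kg → 0.0037 × 17000 / 9.8 = 6.42 mm
Layer 85–68 kPa: Δp = 170 hPa = 17000 Pa, q̄ = 0.0021 kg/kg → 0.0021 × 17000 / 9.8 = 3.64 mm
Layer 68–42 kPa: Δp = 260 hPa = 26000 Pa, q̄ = 0.0011 kg/kg → 0.0011 × 26000 / 9.8 = 2.92 mm
Layer 42–38 kPa: Δp = 40 hPa = 4000 Pa, q̄ = 0.00043 kg/kg → 0.00043 × 4000 / 9.8 = 0.18 mm
Layer 38–20 kPa: Δp = 180 hPa = 18000 Pa, q̄ = 0.00013 kg/kg → 0.00013 × 18000 / 9.8 = 0.24 mm
PW = 6.42 + 3.64 + 2.92 + 0.18 + 0.24 = 13.40 ≈ 13.4 mm.

PW ≈ 13.4 mm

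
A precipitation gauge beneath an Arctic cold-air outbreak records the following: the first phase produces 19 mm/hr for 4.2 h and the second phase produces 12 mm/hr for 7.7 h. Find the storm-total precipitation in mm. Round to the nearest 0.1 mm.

Total = Σ Rᵢ Δtᵢ = 19 × 4.2 + 12 × 7.7
      = 79.8 + 92.4 = 172.2 mm.

total ≈ 172.2 mm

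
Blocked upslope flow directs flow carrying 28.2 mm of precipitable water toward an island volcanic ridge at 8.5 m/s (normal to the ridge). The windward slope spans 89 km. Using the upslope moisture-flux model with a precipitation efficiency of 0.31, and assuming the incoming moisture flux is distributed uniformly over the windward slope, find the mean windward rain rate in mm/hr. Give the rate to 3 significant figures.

R ≈ 3.01 mm/hr

Incoming column moisture flux per unit ridge length: F = V × PW = 8.5 × 28.2 = 239.7 mm·m/s.
Spread over the 89 km slope with efficiency ε = 0.31: R = ε·F/W = 0.31 × 239.7 / 89000 m = 8.349e-04 mm/s.
R = 8.349e-04 × 3600 = 3.01 mm/hr.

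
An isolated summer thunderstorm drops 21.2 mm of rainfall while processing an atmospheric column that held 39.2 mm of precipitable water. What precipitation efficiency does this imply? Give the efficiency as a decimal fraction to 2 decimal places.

ε = rainfall / PW = 21.2 / 39.2 = 0.54.

ε ≈ 0.54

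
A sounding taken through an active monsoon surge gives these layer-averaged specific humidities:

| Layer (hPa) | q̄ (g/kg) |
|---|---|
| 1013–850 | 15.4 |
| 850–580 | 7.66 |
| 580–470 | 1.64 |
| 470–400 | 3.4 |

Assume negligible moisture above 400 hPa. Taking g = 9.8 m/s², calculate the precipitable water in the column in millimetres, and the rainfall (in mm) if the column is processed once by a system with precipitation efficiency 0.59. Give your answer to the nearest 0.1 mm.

PW ≈ 51.0 mm; rainfall ≈ 30.1 mm

Precipitable water is the column-integrated vapour mass per unit area: PW = (1/g) Σ q̄ Δp, with q in kg/kg and Δp in Pa (1 kg/m² of water = 1 mm).
Layer 1013–850 hPa: Δp = 163 hPa = 16300 Pa, q̄ = 0.0154 kg/kg → 0.0154 × 16300 / 9.8 = 25.61 mm
Layer 850–580 hPa: Δp = 270 hPa = 27000 Pa, q̄ = 0.00766 kg/kg → 0.00766 × 27000 / 9.8 = 21.10 mm
Layer 580–470 hPa: Δp = 110 hPa = 11000 Pa, q̄ = 0.00164 kg/kg → 0.00164 × 11000 / 9.8 = 1.84 mm
Layer 470–400 hPa: Δp = 70 hPa = 7000 Pa, q̄ = 0.0034 kg/kg → 0.0034 × 7000 / 9.8 = 2.43 mm
PW = 25.61 + 21.10 + 1.84 + 2.43 = 50.98 ≈ 51.0 mm.
Rainfall = ε × PW = 0.59 × 51.0 = 30.1 mm.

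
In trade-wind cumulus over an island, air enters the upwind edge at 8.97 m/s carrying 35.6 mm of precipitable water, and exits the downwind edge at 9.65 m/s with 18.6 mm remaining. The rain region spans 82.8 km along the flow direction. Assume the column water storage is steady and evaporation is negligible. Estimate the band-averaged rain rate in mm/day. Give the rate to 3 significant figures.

Column moisture flux per unit crosswind length is F = V × PW.
Inflow: F_in = 8.97 × 35.6 = 319.332 mm·m/s
Outflow: F_out = 9.65 × 18.6 = 179.49 mm·m/s
Steady-state rate R = (F_in − F_out)/L = (319.332 − 179.49) / 82800 m = 1.689e-03 mm/s.
R = 1.689e-03 × 3600 × 24 = 146 mm/day.

R ≈ 146 mm/day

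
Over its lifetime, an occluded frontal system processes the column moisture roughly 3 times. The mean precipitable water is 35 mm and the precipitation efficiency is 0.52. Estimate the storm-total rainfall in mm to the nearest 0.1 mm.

rainfall ≈ 54.6 mm

Each cycle deposits ε × PW = 0.52 × 35 = 18.2 mm.
Over 3 cycles: 3 × 18.2 = 54.6 mm.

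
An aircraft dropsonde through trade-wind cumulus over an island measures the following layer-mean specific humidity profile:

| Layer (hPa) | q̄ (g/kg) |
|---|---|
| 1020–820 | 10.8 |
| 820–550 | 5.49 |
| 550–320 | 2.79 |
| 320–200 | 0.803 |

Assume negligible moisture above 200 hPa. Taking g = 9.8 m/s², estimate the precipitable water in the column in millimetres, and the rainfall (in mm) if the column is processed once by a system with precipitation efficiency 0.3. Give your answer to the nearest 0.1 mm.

Precipitable water is the column-integrated vapour mass per unit area: PW = (1/g) Σ q̄ Δp, with q in kg/kg and Δp in Pa (1 kg/m² of water = 1 mm).
Layer 1020–820 hPa: Δp = 200 hPa = 20000 Pa, q̄ = 0.0108 kg/kg → 0.0108 × 20000 / 9.8 = 22.04 mm
Layer 820–550 hPa: Δp = 270 hPa = 27000 Pa, q̄ = 0.00549 kg/kg → 0.00549 × 27000 / 9.8 = 15.13 mm
Layer 550–320 hPa: Δp = 230 hPa = 23000 Pa, q̄ = 0.00279 kg/kg → 0.00279 × 23000 / 9.8 = 6.55 mm
Layer 320–200 hPa: Δp = 120 hPa = 12000 Pa, q̄ = 0.000803 kg/kg → 0.000803 × 12000 / 9.8 = 0.98 mm
PW = 22.04 + 15.13 + 6.55 + 0.98 = 44.70 ≈ 44.7 mm.
Rainfall = ε × PW = 0.3 × 44.7 = 13.4 mm.

PW ≈ 44.7 mm; rainfall ≈ 13.4 mm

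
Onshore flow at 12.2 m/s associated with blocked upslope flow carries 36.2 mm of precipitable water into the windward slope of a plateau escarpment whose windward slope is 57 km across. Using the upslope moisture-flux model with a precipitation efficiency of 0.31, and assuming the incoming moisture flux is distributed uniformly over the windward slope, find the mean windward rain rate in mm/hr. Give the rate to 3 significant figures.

R ≈ 8.65 mm/hr

Incoming column moisture flux per unit ridge length: F = V × PW = 12.2 × 36.2 = 441.64 mm·m/s.
Spread over the 57 km slope with efficiency ε = 0.31: R = ε·F/W = 0.31 × 441.64 / 57000 m = 2.402e-03 mm/s.
R = 2.402e-03 × 3600 = 8.65 mm/hr.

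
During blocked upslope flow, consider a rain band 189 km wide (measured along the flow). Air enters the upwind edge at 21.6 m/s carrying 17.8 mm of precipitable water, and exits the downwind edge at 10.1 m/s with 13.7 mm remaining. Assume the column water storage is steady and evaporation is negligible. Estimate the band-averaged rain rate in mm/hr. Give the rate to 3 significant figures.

Column moisture flux per unit crosswind length is F = V × PW.
Inflow: F_in = 21.6 × 17.8 = 384.48 mm·m/s
Outflow: F_out = 10.1 × 13.7 = 138.37 mm·m/s
Steady-state rate R = (F_in − F_out)/L = (384.48 − 138.37) / 189000 m = 1.302e-03 mm/s.
R = 1.302e-03 × 3600 = 4.69 mm/hr.

R ≈ 4.69 mm/hr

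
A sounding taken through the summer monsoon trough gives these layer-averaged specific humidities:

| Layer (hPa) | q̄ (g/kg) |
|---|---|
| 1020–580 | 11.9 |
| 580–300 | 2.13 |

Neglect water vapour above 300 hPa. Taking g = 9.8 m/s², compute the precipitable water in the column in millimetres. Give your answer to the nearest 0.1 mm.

PW ≈ 59.5 mm

Precipitable water is the column-integrated vapour mass per unit area: PW = (1/g) Σ q̄ Δp, with q in kg/kg and Δp in Pa (1 kg/m² of water = 1 mm).
Layer 1020–580 hPa: Δp = 440 hPa = 44000 Pa, q̄ = 0.0119 kg/kg → 0.0119 × 44000 / 9.8 = 53.43 mm
Layer 580–300 hPa: Δp = 280 hPa = 28000 Pa, q̄ = 0.00213 kg/kg → 0.00213 × 28000 / 9.8 = 6.09 mm
PW = 53.43 + 6.09 = 59.52 ≈ 59.5 mm.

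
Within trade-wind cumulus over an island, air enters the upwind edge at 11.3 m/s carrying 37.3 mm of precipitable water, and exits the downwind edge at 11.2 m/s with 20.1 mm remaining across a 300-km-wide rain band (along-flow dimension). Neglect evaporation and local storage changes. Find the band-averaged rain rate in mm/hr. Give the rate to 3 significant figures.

R ≈ 2.36 mm/hr

Column moisture flux per unit crosswind length is F = V × PW.
Inflow: F_in = 11.3 × 37.3 = 421.49 mm·m/s
Outflow: F_out = 11.2 × 20.1 = 225.12 mm·m/s
Steady-state rate R = (F_in − F_out)/L = (421.49 − 225.12) / 300000 m = 6.546e-04 mm/s.
R = 6.546e-04 × 3600 = 2.36 mm/hr.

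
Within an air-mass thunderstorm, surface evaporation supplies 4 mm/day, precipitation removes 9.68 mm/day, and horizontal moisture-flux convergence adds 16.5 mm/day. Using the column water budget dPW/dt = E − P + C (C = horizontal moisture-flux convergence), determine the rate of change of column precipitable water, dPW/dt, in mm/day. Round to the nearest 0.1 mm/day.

dPW/dt ≈ 10.8 mm/day

dPW/dt = E − P + C = 4 − 9.68 + (16.5) = 10.8 mm/day.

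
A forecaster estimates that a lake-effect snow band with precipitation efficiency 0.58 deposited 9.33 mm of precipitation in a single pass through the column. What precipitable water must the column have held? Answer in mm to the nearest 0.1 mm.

PW ≈ 16.1 mm

PW = precipitation / ε = 9.33 / 0.58 = 16.1 mm.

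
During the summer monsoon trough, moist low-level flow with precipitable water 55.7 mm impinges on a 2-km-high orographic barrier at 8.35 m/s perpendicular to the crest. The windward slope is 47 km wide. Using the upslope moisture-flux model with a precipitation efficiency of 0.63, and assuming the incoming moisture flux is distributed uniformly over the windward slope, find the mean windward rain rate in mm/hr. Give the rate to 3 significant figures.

Incoming column moisture flux per unit ridge length: F = V × PW = 8.35 × 55.7 = 465.095 mm·m/s.
Spread over the 47 km slope with efficiency ε = 0.63: R = ε·F/W = 0.63 × 465.095 / 47000 m = 6.234e-03 mm/s.
R = 6.234e-03 × 3600 = 22.4 mm/hr.

R ≈ 22.4 mm/hr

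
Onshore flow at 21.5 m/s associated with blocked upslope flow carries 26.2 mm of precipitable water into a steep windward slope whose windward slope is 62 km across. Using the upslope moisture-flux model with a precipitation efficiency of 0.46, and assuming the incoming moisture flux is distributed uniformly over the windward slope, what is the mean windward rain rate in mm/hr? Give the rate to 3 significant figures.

Incoming column moisture flux per unit ridge length: F = V × PW = 21.5 × 26.2 = 563.3 mm·m/s.
Spread over the 62 km slope with efficiency ε = 0.46: R = ε·F/W = 0.46 × 563.3 / 62000 m = 4.179e-03 mm/s.
R = 4.179e-03 × 3600 = 15.0 mm/hr.

R ≈ 15.0 mm/hr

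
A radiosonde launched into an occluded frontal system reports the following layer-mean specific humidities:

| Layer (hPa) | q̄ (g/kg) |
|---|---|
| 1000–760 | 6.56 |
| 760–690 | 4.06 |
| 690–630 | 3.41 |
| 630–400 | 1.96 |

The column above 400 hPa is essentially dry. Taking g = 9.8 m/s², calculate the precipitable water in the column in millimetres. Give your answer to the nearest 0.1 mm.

PW ≈ 25.7 mm

Precipitable water is the column-integrated vapour mass per unit area: PW = (1/g) Σ q̄ Δp, with q in kg/kg and Δp in Pa (1 kg/m² of water = 1 mm).
Layer 1000–760 hPa: Δp = 240 hPa = 24000 Pa, q̄ = 0.00656 kg/kg → 0.00656 × 24000 / 9.8 = 16.07 mm
Layer 760–690 hPa: Δp = 70 hPa = 7000 Pa, q̄ = 0.00406 kg/kg → 0.00406 × 7000 / 9.8 = 2.90 mm
Layer 690–630 hPa: Δp = 60 hPa = 6000 Pa, q̄ = 0.00341 kg/kg → 0.00341 × 6000 / 9.8 = 2.09 mm
Layer 630–400 hPa: Δp = 230 hPa = 23000 Pa, q̄ = 0.00196 kg/kg → 0.00196 × 23000 / 9.8 = 4.60 mm
PW = 16.07 + 2.90 + 2.09 + 4.60 = 25.66 ≈ 25.7 mm.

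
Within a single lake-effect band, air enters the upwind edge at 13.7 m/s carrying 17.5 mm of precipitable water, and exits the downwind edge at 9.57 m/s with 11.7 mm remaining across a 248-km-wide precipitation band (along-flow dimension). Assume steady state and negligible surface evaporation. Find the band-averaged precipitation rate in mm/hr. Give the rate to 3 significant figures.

Column moisture flux per unit crosswind length is F = V × PW.
Inflow: F_in = 13.7 × 17.5 = 239.75 mm·m/s
Outflow: F_out = 9.57 × 11.7 = 111.969 mm·m/s
Steady-state rate R = (F_in − F_out)/L = (239.75 − 111.969) / 248000 m = 5.152e-04 mm/s.
R = 5.152e-04 × 3600 = 1.85 mm/hr.

R ≈ 1.85 mm/hr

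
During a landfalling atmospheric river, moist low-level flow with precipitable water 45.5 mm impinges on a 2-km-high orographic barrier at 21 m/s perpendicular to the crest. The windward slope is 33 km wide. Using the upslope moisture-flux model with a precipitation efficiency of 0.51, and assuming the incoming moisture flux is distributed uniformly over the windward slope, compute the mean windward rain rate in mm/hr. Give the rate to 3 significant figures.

R ≈ 53.2 mm/hr

Incoming column moisture flux per unit ridge length: F = V × PW = 21 × 45.5 = 955.5 mm·m/s.
Spread over the 33 km slope with efficiency ε = 0.51: R = ε·F/W = 0.51 × 955.5 / 33000 m = 1.477e-02 mm/s.
R = 1.477e-02 × 3600 = 53.2 mm/hr.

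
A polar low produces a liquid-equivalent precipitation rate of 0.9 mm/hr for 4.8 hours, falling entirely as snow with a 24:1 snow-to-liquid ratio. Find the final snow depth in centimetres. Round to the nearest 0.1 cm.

Liquid-equivalent depth = 0.9 × 4.8 = 4.32 mm.
Snow depth = 4.32 mm × 24 = 103.68 mm = 10.4 cm.

snow depth ≈ 10.4 cm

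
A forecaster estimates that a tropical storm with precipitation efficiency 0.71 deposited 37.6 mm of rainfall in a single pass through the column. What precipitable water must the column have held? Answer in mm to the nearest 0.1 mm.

PW ≈ 53.0 mm

PW = rainfall / ε = 37.6 / 0.71 = 53.0 mm.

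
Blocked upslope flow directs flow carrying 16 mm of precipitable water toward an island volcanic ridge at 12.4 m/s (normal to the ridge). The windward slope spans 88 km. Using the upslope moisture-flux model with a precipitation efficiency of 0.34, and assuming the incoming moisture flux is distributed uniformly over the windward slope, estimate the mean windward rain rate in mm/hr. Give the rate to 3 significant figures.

R ≈ 2.76 mm/hr

Incoming column moisture flux per unit ridge length: F = V × PW = 12.4 × 16 = 198.4 mm·m/s.
Spread over the 88 km slope with efficiency ε = 0.34: R = ε·F/W = 0.34 × 198.4 / 88000 m = 7.665e-04 mm/s.
R = 7.665e-04 × 3600 = 2.76 mm/hr.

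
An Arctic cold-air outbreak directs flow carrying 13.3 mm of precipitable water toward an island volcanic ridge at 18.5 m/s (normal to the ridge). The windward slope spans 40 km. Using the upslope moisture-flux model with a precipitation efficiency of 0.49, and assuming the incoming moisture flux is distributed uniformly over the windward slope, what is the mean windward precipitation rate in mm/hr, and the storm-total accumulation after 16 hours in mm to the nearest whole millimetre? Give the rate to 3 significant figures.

R ≈ 10.9 mm/hr; total ≈ 174 mm

Incoming column moisture flux per unit ridge length: F = V × PW = 18.5 × 13.3 = 246.05 mm·m/s.
Spread over the 40 km slope with efficiency ε = 0.49: R = ε·F/W = 0.49 × 246.05 / 40000 m = 3.014e-03 mm/s.
R = 3.014e-03 × 3600 = 10.9 mm/hr.
Over 16 h: total = 10.9 × 16 = 174.4 ≈ 174 mm.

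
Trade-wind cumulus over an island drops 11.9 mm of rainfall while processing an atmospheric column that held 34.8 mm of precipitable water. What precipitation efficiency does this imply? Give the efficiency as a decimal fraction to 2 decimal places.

ε ≈ 0.34

ε = rainfall / PW = 11.9 / 34.8 = 0.34.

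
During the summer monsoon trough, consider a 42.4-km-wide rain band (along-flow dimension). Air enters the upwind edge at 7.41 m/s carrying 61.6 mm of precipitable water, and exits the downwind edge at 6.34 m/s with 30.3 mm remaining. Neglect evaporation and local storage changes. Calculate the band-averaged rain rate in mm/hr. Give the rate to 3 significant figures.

Column moisture flux per unit crosswind length is F = V × PW.
Inflow: F_in = 7.41 × 61.6 = 456.456 mm·m/s
Outflow: F_out = 6.34 × 30.3 = 192.102 mm·m/s
Steady-state rate R = (F_in − F_out)/L = (456.456 − 192.102) / 42400 m = 6.235e-03 mm/s.
R = 6.235e-03 × 3600 = 22.4 mm/hr.

R ≈ 22.4 mm/hr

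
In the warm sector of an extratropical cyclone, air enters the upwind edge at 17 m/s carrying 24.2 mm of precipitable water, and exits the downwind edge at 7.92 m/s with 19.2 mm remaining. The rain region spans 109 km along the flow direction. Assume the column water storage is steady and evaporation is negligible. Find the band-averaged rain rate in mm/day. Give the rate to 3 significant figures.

Column moisture flux per unit crosswind length is F = V × PW.
Inflow: F_in = 17 × 24.2 = 411.4 mm·m/s
Outflow: F_out = 7.92 × 19.2 = 152.064 mm·m/s
Steady-state rate R = (F_in − F_out)/L = (411.4 − 152.064) / 109000 m = 2.379e-03 mm/s.
R = 2.379e-03 × 3600 × 24 = 206 mm/day.

R ≈ 206 mm/day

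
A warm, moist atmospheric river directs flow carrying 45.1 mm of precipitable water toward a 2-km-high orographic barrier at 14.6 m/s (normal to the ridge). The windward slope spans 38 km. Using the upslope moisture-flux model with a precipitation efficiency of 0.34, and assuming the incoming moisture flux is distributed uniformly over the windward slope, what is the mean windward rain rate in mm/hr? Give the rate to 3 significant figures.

Incoming column moisture flux per unit ridge length: F = V × PW = 14.6 × 45.1 = 658.46 mm·m/s.
Spread over the 38 km slope with efficiency ε = 0.34: R = ε·F/W = 0.34 × 658.46 / 38000 m = 5.891e-03 mm/s.
R = 5.891e-03 × 3600 = 21.2 mm/hr.

R ≈ 21.2 mm/hr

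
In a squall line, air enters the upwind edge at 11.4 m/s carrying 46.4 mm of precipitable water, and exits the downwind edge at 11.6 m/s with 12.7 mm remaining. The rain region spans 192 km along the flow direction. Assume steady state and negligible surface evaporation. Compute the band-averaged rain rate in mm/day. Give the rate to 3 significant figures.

Column moisture flux per unit crosswind length is F = V × PW.
Inflow: F_in = 11.4 × 46.4 = 528.96 mm·m/s
Outflow: F_out = 11.6 × 12.7 = 147.32 mm·m/s
Steady-state rate R = (F_in − F_out)/L = (528.96 − 147.32) / 192000 m = 1.988e-03 mm/s.
R = 1.988e-03 × 3600 × 24 = 172 mm/day.

R ≈ 172 mm/day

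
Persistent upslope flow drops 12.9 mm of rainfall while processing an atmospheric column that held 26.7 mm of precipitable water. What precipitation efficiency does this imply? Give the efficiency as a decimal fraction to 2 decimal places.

ε = rainfall / PW = 12.9 / 26.7 = 0.48.

ε ≈ 0.48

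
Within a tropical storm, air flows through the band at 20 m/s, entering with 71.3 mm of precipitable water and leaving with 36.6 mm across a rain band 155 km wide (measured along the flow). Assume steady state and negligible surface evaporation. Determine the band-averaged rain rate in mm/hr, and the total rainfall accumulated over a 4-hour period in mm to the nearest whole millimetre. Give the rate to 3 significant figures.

R ≈ 16.1 mm/hr; total ≈ 64 mm

Column moisture flux per unit crosswind length is F = V × PW.
Inflow: F_in = 20 × 71.3 = 1426 mm·m/s
Outflow: F_out = 20 × 36.6 = 732 mm·m/s
Steady-state rate R = (F_in − F_out)/L = (1426 − 732) / 155000 m = 4.477e-03 mm/s.
R = 4.477e-03 × 3600 = 16.1 mm/hr.
Over 4 h: total = 16.1 × 4 = 64.4 ≈ 64 mm.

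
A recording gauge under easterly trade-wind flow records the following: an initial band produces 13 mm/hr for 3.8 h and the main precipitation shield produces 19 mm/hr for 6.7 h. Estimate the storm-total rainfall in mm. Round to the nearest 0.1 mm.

total ≈ 176.7 mm

Total = Σ Rᵢ Δtᵢ = 13 × 3.8 + 19 × 6.7
      = 49.4 + 127.3 = 176.7 mm.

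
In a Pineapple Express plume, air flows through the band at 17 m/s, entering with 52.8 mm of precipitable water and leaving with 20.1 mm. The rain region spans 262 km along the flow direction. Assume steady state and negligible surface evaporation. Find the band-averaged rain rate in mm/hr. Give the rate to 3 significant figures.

R ≈ 7.64 mm/hr

Column moisture flux per unit crosswind length is F = V × PW.
Inflow: F_in = 17 × 52.8 = 897.6 mm·m/s
Outflow: F_out = 17 × 20.1 = 341.7 mm·m/s
Steady-state rate R = (F_in − F_out)/L = (897.6 − 341.7) / 262000 m = 2.122e-03 mm/s.
R = 2.122e-03 × 3600 = 7.64 mm/hr.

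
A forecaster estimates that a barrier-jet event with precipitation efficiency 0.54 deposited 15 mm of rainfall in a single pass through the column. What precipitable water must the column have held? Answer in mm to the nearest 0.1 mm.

PW ≈ 27.8 mm

PW = rainfall / ε = 15 / 0.54 = 27.8 mm.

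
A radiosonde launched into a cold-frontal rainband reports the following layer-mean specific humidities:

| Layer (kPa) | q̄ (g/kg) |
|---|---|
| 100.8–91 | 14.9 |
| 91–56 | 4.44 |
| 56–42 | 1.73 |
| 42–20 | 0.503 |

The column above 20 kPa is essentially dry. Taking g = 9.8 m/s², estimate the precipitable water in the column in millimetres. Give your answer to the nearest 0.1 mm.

Precipitable water is the column-integrated vapour mass per unit area: PW = (1/g) Σ q̄ Δp, with q in kg/kg and Δp in Pa (1 kg/m² of water = 1 mm).
Layer 100.8–91 kPa: Δp = 98 hPa = 9800 Pa, q̄ = 0.0149 kg/kg → 0.0149 × 9800 / 9.8 = 14.90 mm
Layer 91–56 kPa: Δp = 350 hPa = 35000 Pa, q̄ = 0.00444 kg/kg → 0.00444 × 35000 / 9.8 = 15.86 mm
Layer 56–42 kPa: Δp = 140 hPa = 14000 Pa, q̄ = 0.00173 kg/kg → 0.00173 × 14000 / 9.8 = 2.47 mm
Layer 42–20 kPa: Δp = 220 hPa = 22000 Pa, q̄ = 0.000503 kg/kg → 0.000503 × 22000 / 9.8 = 1.13 mm
PW = 14.90 + 15.86 + 2.47 + 1.13 = 34.36 ≈ 34.4 mm.

PW ≈ 34.4 mm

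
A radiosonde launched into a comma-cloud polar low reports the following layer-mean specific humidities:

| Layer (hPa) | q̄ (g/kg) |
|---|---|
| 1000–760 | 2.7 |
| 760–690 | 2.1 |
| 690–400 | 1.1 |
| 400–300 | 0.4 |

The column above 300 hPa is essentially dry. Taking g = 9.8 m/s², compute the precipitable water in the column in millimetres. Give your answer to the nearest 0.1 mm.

PW ≈ 11.8 mm

Precipitable water is the column-integrated vapour mass per unit area: PW = (1/g) Σ q̄ Δp, with q in kg/kg and Δp in Pa (1 kg/m² of water = 1 mm).
Layer 1000–760 hPa: Δp = 240 hPa = 24000 Pa, q̄ = 0.0027 kg/kg → 0.0027 × 24000 / 9.8 = 6.61 mm
Layer 760–690 hPa: Δp = 70 hPa = 7000 Pa, q̄ = 0.0021 kg/kg → 0.0021 × 7000 / 9.8 = 1.50 mm
Layer 690–400 hPa: Δp = 290 hPa = 29000 Pa, q̄ = 0.0011 kg/kg → 0.0011 × 29000 / 9.8 = 3.26 mm
Layer 400–300 hPa: Δp = 100 hPa = 10000 Pa, q̄ = 0.0004 kg/kg → 0.0004 × 10000 / 9.8 = 0.41 mm
PW = 6.61 + 1.50 + 3.26 + 0.41 = 11.78 ≈ 11.8 mm.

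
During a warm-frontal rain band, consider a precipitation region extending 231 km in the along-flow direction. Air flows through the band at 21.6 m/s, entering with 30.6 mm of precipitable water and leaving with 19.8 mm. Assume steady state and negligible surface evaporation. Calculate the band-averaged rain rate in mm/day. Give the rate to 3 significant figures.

R ≈ 87.3 mm/day

Column moisture flux per unit crosswind length is F = V × PW.
Inflow: F_in = 21.6 × 30.6 = 660.96 mm·m/s
Outflow: F_out = 21.6 × 19.8 = 427.68 mm·m/s
Steady-state rate R = (F_in − F_out)/L = (660.96 − 427.68) / 231000 m = 1.010e-03 mm/s.
R = 1.010e-03 × 3600 × 24 = 87.3 mm/day.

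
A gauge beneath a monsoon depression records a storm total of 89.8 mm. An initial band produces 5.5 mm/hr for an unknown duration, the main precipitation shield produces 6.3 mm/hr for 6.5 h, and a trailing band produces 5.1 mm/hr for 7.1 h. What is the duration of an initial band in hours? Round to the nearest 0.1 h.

Known phases: 6.3 × 6.5 + 5.1 × 7.1 = 40.95 + 36.21 = 77.16 mm.
Remaining depth = 89.8 − 77.16 = 12.64 mm.
Duration = 12.64 / 5.5 = 2.3 h.

duration ≈ 2.3 h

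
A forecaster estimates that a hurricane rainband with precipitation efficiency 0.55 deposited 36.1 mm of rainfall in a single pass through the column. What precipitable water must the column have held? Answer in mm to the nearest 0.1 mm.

PW = rainfall / ε = 36.1 / 0.55 = 65.6 mm.

PW ≈ 65.6 mm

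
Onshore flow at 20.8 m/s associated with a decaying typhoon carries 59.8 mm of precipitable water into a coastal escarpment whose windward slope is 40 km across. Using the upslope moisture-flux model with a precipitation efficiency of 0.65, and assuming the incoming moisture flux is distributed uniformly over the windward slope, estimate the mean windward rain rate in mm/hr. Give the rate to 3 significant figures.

Incoming column moisture flux per unit ridge length: F = V × PW = 20.8 × 59.8 = 1243.84 mm·m/s.
Spread over the 40 km slope with efficiency ε = 0.65: R = ε·F/W = 0.65 × 1243.84 / 40000 m = 2.021e-02 mm/s.
R = 2.021e-02 × 3600 = 72.8 mm/hr.

R ≈ 72.8 mm/hr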